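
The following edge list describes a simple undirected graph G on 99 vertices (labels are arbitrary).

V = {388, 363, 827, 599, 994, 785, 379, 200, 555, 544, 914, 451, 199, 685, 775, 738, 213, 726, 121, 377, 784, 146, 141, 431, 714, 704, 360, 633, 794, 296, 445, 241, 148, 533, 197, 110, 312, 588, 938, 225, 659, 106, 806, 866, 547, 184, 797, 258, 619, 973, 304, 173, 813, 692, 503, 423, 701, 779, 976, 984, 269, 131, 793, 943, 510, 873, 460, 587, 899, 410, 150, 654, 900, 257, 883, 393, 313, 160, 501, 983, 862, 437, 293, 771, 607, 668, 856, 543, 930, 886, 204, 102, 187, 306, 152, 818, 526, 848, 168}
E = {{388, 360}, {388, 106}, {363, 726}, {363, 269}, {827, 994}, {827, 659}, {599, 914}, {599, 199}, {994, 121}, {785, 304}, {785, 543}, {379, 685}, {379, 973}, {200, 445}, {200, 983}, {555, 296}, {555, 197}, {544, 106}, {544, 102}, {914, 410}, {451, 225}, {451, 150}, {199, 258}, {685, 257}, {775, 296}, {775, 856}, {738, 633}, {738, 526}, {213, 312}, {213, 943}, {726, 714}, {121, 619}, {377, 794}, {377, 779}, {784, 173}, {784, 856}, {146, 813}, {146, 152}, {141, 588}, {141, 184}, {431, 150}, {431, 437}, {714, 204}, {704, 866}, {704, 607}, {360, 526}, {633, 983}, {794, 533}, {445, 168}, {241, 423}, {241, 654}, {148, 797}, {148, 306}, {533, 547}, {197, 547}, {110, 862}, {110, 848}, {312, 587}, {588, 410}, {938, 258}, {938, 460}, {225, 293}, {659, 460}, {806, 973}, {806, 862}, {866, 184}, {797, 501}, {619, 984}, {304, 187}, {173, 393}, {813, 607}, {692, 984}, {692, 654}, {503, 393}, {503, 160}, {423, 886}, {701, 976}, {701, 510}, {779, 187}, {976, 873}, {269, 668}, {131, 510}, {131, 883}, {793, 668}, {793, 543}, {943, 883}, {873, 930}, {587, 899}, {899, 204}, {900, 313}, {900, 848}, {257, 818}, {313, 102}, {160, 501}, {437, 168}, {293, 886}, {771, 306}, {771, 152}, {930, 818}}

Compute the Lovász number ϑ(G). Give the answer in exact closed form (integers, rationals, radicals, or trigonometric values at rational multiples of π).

Vertex 976 has 2 neighbors: 701, 873.
Vertex 363 has 2 neighbors: 726, 269.
deg(983) = 2; N(983) = {200, 633}.
N(785) = {304, 543}, |N(785)| = 2.
Every vertex has degree 2 (N=99); this is C_{99}, the 99-cycle.
Distinct eigenvalues (to 3 d.p.): [2.0, 1.996, 1.984, 1.964, 1.936, 1.9, 1.857, 1.806, 1.748, 1.683, 1.611, 1.532, 1.447, 1.357, 1.261, 1.16, 1.054, 0.945, 0.831, 0.714, 0.594, 0.472, 0.347, 0.222, 0.095, -0.032, -0.158, -0.285, -0.41, -0.533, -0.654, -0.773, -0.888, -1.0, -1.108, -1.211, -1.31, -1.403, -1.491, -1.572, -1.647, -1.716, -1.778, -1.832, -1.879, -1.919, -1.951, -1.975, -1.991, -1.999].
λ_max=2, λ_min=-2*cos(pi/99); ϑ = −99·λ_min/(λ_max−λ_min) = 99*cos(pi/99)/(cos(pi/99) + 1).
≈ 49.487536 (to 6 d.p.).
Check 49 ≤ 99*cos(pi/99)/(cos(pi/99) + 1) ≤ 50: both strict.

99*cos(pi/99)/(cos(pi/99) + 1)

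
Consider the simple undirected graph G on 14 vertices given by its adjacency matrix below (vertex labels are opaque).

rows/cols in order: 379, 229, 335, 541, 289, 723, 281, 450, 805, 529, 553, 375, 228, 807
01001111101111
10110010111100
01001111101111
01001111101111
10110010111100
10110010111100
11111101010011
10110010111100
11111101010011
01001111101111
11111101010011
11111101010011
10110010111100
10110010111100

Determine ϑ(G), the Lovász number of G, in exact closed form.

6

N(375) = {379, 229, 335, 541, 289, 723, 450, 529, 228, 807}, |N(375)| = 10.
N(807) = {379, 335, 541, 281, 805, 529, 553, 375}, |N(807)| = 8.
deg(335) = 10; N(335) = {229, 289, 723, 281, 450, 805, 553, 375, 228, 807}.
N(228) = {379, 335, 541, 281, 805, 529, 553, 375}, |N(228)| = 8.
Complete 3-partite, parts [6, 4, 4]: perfect, ϑ = α = 6.
Numerically 6.0000.
α=6, χ(Ḡ)=6; ϑ=6 lies between (collapsed).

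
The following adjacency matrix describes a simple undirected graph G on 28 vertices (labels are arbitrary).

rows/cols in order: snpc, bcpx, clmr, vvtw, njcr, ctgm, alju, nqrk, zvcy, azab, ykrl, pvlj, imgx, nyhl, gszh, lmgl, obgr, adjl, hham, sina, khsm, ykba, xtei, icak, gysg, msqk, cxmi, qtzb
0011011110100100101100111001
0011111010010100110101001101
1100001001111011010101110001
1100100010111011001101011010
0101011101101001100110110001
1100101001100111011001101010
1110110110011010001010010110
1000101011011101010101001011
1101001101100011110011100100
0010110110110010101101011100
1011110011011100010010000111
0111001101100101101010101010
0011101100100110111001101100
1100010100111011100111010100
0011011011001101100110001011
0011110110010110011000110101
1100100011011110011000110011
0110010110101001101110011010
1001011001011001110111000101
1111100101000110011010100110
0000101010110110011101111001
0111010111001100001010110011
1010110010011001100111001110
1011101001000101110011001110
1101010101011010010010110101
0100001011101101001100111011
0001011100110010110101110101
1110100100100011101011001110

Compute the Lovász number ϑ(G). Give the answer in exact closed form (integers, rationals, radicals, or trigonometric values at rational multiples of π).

Vertex adjl has 15 neighbors: bcpx, clmr, ctgm, nqrk, zvcy, ykrl, imgx, lmgl, obgr, hham, sina, khsm, icak, gysg, cxmi.
deg(ykba) = 15; N(ykba) = {bcpx, clmr, vvtw, ctgm, nqrk, zvcy, azab, imgx, nyhl, hham, khsm, xtei, icak, cxmi, qtzb}.
deg(gszh) = 15; N(gszh) = {clmr, vvtw, ctgm, alju, zvcy, azab, imgx, nyhl, lmgl, obgr, sina, khsm, gysg, cxmi, qtzb}.
Vertex nyhl has 15 neighbors: snpc, bcpx, ctgm, nqrk, ykrl, pvlj, imgx, gszh, lmgl, obgr, sina, khsm, ykba, icak, msqk.
28-vertex 15-regular graph: Kneser K(8,2) on C(8,2)=28 vertices.
A has 3 distinct eigenvalues ≈ [15.0, 1.0, -5.0].
ϑ = −N·λ_min/(λ_max−λ_min) = −28·(-5)/(15−(-5)) = 7.
ϑ(G) ≈ 7.0000.

7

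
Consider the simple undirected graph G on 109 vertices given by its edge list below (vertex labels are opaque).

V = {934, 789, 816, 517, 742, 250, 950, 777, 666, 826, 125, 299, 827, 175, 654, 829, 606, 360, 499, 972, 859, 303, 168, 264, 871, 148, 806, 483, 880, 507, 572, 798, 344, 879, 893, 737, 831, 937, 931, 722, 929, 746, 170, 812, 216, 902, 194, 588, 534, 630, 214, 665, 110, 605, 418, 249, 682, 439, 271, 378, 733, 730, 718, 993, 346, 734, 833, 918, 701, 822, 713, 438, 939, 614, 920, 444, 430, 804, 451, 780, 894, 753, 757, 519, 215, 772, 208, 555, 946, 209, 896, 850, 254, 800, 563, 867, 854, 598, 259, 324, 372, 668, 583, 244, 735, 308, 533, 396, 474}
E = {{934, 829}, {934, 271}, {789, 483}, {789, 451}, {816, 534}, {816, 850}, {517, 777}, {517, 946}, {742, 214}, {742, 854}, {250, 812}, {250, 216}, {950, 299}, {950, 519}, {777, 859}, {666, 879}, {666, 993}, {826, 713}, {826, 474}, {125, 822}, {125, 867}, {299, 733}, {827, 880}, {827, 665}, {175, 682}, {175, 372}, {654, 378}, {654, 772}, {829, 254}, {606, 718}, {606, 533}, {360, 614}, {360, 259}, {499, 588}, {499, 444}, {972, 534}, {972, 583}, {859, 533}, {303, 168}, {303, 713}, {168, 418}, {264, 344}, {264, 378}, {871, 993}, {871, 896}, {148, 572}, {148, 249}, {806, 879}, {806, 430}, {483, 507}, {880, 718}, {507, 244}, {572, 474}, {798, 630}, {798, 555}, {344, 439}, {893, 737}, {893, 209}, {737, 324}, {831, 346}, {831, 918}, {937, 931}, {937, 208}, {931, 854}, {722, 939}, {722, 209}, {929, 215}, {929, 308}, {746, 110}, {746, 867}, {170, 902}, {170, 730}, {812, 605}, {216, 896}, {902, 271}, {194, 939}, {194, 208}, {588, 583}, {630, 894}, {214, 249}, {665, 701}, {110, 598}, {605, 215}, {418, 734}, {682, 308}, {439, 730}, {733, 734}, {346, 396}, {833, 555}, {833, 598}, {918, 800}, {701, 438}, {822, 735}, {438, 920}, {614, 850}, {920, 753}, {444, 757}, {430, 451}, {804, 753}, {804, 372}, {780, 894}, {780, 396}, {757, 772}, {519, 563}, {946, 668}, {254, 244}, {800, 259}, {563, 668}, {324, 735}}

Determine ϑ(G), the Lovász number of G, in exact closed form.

109*cos(pi/109)/(cos(pi/109) + 1)

deg(789) = 2; N(789) = {483, 451}.
N(757) = {444, 772}, |N(757)| = 2.
deg(271) = 2; N(271) = {934, 902}.
deg(418) = 2; N(418) = {168, 734}.
2-regular, N=109; connected 2-regular on 109 ⇒ C_{109}.
Distinct eigenvalues (to 3 d.p.): [2.0, 1.997, 1.987, 1.97, 1.947, 1.918, 1.882, 1.839, 1.791, 1.737, 1.677, 1.611, 1.54, 1.464, 1.383, 1.298, 1.208, 1.114, 1.017, 0.916, 0.812, 0.705, 0.596, 0.485, 0.372, 0.259, 0.144, 0.029, -0.086, -0.201, -0.316, -0.429, -0.541, -0.651, -0.759, -0.864, -0.967, -1.066, -1.162, -1.253, -1.341, -1.424, -1.503, -1.576, -1.645, -1.708, -1.765, -1.816, -1.861, -1.9, -1.933, -1.959, -1.979, -1.993, -1.999].
With N=109: ϑ(G) = 109·(-(-1)*2*cos(pi/109))/(2−(-2*cos(pi/109))) = 109*cos(pi/109)/(cos(pi/109) + 1).
ϑ(G) ≈ 54.4886801.
Lovász sandwich 54 ≤ 109*cos(pi/109)/(cos(pi/109) + 1) ≤ 55: both strict.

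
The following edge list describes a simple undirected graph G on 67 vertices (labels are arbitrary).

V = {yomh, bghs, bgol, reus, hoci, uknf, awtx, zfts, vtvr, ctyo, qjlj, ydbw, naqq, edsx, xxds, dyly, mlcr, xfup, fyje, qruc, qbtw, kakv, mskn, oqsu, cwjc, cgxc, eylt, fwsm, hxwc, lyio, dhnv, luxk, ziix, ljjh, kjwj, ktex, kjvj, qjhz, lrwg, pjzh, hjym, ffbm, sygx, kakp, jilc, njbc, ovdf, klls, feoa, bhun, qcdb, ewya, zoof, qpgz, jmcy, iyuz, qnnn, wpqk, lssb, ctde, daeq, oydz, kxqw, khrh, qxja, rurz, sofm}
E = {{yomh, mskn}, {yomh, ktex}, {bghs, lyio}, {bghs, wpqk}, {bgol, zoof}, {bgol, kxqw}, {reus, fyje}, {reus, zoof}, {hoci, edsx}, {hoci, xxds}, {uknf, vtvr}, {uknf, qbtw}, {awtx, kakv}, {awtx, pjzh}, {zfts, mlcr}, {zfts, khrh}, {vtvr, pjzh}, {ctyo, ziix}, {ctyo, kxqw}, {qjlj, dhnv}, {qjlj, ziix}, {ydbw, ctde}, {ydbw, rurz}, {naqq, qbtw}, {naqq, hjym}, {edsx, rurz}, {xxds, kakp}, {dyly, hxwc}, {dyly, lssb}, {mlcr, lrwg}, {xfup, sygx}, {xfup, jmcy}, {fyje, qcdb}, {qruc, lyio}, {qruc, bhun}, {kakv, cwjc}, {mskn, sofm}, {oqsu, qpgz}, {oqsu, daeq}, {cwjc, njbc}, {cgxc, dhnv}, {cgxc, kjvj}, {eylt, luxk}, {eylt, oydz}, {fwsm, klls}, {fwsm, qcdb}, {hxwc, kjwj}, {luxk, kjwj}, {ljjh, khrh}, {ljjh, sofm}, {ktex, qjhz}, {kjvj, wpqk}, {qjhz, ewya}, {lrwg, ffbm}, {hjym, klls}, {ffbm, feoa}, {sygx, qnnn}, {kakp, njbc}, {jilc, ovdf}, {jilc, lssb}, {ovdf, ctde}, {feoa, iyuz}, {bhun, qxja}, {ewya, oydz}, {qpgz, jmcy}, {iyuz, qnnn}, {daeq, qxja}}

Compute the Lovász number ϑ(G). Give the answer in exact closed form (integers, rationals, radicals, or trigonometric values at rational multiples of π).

67*cos(pi/67)/(cos(pi/67) + 1)

N(jmcy) = {xfup, qpgz}, |N(jmcy)| = 2.
Vertex zfts has 2 neighbors: mlcr, khrh.
deg(xfup) = 2; N(xfup) = {sygx, jmcy}.
Vertex njbc has 2 neighbors: cwjc, kakp.
2-regular, N=67; connected 2-regular on 67 ⇒ C_{67}.
spec(A) ≈ [2.0, 1.9912, 1.9649, 1.9214, 1.8609, 1.7841, 1.6917, 1.5843, 1.4631, 1.3289, 1.1831, 1.0269, 0.8617, 0.6889, 0.5101, 0.3268, 0.1406, -0.0469, -0.2339, -0.4189, -0.6002, -0.7762, -0.9454, -1.1063, -1.2574, -1.3975, -1.5254, -1.6398, -1.7398, -1.8245, -1.8932, -1.9453, -1.9802, -1.9978] (distinct, 4 d.p.).
Lovász (edge-transitive): ϑ = −67·(-2*cos(pi/67))/((2)−(-2*cos(pi/67))) = 67*cos(pi/67)/(cos(pi/67) + 1).
Numerically 33.4816.
Check 33 ≤ 67*cos(pi/67)/(cos(pi/67) + 1) ≤ 34: both strict.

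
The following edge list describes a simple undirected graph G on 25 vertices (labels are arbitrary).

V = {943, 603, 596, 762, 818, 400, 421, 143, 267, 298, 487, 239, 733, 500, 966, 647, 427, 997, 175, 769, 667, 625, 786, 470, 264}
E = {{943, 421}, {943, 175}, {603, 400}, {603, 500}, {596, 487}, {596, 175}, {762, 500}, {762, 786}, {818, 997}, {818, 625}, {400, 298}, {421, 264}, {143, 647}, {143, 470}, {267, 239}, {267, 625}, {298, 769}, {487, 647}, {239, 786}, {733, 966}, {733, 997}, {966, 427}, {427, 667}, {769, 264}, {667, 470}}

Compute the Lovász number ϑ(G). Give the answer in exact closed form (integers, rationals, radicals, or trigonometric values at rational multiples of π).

N(175) = {943, 596}, |N(175)| = 2.
deg(427) = 2; N(427) = {966, 667}.
N(762) = {500, 786}, |N(762)| = 2.
N(966) = {733, 427}, |N(966)| = 2.
deg(v) = 2 for all v (|V|=25); the odd cycle C_{25}.
spec(A) ≈ [2.0, 1.93717, 1.75261, 1.45794, 1.07165, 0.61803, 0.12558, -0.37476, -0.85156, -1.27485, -1.61803, -1.85955, -1.98423] (distinct, 5 d.p.).
−25·(-2*cos(pi/25)) / ((2)−(-2*cos(pi/25))) = 25*cos(pi/25)/(cos(pi/25) + 1) = ϑ(G).
ϑ(G) ≈ 12.450522.
Lovász sandwich 12 ≤ 25*cos(pi/25)/(cos(pi/25) + 1) ≤ 13: both strict.

25*cos(pi/25)/(cos(pi/25) + 1)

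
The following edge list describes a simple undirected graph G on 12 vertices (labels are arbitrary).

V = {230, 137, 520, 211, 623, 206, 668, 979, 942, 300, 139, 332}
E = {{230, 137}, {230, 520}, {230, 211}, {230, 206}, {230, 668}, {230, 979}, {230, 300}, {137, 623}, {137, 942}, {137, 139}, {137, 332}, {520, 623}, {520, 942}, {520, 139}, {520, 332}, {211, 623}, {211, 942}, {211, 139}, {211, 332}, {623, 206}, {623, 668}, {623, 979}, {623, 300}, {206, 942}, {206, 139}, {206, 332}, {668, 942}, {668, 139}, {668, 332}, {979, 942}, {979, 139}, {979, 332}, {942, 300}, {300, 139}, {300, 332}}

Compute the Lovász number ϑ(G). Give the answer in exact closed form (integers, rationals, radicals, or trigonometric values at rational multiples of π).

N(230) = {137, 520, 211, 206, 668, 979, 300}, |N(230)| = 7.
deg(211) = 5; N(211) = {230, 623, 942, 139, 332}.
deg(206) = 5; N(206) = {230, 623, 942, 139, 332}.
Vertex 668 has 5 neighbors: 230, 623, 942, 139, 332.
Complete multipartite on [7, 5]: sandwich collapses at ϑ=7.
ϑ(G) ≈ 7.0000000.
Lovász sandwich 7 ≤ 7 ≤ 7: collapsed.

7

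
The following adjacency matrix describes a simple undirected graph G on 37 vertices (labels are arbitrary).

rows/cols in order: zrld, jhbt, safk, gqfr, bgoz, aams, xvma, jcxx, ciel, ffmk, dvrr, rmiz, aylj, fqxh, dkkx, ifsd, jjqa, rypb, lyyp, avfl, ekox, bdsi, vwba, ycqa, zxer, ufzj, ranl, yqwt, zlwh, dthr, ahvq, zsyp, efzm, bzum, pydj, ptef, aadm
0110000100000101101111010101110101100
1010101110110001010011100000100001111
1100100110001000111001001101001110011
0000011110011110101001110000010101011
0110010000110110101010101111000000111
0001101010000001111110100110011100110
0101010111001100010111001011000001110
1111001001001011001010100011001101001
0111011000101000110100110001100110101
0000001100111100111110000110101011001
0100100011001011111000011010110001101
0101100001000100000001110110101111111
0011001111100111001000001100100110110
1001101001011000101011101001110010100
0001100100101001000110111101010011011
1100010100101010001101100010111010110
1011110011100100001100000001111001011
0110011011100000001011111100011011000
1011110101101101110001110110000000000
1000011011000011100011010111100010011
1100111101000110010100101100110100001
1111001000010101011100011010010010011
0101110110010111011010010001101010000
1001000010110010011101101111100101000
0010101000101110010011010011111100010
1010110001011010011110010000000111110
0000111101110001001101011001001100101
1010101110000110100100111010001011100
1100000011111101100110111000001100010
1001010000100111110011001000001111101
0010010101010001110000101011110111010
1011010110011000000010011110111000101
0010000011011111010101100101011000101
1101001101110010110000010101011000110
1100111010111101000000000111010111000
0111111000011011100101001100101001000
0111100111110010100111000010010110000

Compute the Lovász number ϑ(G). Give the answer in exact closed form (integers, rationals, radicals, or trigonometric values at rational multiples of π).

deg(dvrr) = 18; N(dvrr) = {jhbt, bgoz, ciel, ffmk, aylj, dkkx, ifsd, jjqa, rypb, lyyp, ycqa, zxer, ranl, zlwh, dthr, bzum, pydj, aadm}.
Vertex xvma has 18 neighbors: jhbt, gqfr, aams, jcxx, ciel, ffmk, aylj, fqxh, rypb, avfl, ekox, bdsi, zxer, ranl, yqwt, bzum, pydj, ptef.
N(jjqa) = {zrld, safk, gqfr, bgoz, aams, ciel, ffmk, dvrr, fqxh, lyyp, avfl, yqwt, zlwh, dthr, ahvq, bzum, ptef, aadm}, |N(jjqa)| = 18.
Vertex aams has 18 neighbors: gqfr, bgoz, xvma, ciel, ifsd, jjqa, rypb, lyyp, avfl, ekox, vwba, ufzj, ranl, dthr, ahvq, zsyp, pydj, ptef.
37-vertex 18-regular graph: strongly regular (37,18,8,9).
A has 3 distinct eigenvalues ≈ [18.0, 2.5414, -3.5414].
Lovász (edge-transitive): ϑ = −37·(-sqrt(37)/2 - 1/2)/((18)−(-sqrt(37)/2 - 1/2)) = sqrt(37).
= 6.082762530… (decimal).

sqrt(37)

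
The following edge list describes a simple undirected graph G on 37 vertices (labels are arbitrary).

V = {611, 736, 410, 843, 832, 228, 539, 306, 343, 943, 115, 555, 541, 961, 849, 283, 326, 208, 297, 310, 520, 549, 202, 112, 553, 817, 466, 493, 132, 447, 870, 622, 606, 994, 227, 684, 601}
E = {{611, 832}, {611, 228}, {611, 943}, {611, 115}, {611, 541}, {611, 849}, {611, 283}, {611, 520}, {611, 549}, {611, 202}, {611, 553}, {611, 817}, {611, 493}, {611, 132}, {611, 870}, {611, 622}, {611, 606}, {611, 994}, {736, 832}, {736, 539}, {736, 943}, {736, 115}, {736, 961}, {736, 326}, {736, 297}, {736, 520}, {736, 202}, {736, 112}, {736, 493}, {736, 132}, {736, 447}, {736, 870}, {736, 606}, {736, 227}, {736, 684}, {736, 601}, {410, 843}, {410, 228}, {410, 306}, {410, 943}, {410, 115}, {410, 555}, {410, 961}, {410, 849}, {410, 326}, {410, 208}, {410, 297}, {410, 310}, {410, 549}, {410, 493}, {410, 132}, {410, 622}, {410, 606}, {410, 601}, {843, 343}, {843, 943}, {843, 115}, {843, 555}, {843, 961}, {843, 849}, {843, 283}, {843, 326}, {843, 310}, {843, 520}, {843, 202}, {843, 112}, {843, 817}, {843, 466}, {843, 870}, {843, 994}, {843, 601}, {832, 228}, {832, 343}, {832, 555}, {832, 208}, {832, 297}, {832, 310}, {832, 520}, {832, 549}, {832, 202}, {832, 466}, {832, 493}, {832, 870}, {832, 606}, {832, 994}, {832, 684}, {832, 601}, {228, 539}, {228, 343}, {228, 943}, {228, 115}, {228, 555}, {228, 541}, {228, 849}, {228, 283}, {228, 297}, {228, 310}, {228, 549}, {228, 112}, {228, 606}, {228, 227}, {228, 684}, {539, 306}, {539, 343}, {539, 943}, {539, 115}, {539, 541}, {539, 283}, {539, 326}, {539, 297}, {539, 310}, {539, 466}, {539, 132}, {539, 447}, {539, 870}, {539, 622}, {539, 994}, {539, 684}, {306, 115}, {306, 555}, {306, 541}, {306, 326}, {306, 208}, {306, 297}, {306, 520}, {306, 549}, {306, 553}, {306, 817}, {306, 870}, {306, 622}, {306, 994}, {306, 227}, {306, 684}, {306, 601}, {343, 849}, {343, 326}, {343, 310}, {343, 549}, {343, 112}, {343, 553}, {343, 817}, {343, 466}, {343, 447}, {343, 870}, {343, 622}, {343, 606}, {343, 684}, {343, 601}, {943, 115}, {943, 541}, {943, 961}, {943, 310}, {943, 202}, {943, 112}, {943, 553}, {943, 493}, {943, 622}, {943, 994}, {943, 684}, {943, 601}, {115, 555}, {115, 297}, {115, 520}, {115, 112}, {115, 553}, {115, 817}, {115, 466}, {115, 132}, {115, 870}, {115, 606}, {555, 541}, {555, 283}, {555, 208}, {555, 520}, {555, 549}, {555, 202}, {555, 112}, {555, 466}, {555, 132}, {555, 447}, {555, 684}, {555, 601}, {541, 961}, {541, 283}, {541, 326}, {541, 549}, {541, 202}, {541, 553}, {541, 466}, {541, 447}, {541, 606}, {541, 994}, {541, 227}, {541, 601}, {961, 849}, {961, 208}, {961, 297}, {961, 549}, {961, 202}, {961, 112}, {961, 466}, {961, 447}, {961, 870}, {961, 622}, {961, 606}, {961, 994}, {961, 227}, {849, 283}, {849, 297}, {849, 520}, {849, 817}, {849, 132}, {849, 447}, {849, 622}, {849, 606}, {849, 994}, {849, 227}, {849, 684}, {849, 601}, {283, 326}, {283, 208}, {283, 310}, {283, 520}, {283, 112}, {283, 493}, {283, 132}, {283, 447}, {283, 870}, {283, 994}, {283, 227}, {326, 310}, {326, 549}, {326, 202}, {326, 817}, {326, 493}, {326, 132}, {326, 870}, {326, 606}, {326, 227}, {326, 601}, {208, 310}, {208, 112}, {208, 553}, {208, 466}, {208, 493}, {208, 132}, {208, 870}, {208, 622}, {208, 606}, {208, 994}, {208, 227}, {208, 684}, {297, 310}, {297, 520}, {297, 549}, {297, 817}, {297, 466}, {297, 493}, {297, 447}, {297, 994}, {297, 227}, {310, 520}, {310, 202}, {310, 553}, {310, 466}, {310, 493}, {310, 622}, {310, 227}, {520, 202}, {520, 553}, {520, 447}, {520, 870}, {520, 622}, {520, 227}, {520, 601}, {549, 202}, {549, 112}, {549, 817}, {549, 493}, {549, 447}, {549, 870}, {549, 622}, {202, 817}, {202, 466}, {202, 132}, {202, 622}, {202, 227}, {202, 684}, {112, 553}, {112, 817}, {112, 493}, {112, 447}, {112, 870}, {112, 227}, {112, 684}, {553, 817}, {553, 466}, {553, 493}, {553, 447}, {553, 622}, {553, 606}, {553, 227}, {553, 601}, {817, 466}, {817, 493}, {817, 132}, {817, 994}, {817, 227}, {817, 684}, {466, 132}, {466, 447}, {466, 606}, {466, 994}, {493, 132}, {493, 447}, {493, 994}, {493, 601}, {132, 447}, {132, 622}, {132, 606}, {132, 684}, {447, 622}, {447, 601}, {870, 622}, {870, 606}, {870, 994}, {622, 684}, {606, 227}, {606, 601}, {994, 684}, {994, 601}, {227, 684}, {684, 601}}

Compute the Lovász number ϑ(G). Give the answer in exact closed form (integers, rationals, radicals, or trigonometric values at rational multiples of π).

Vertex 493 has 18 neighbors: 611, 736, 410, 832, 943, 283, 326, 208, 297, 310, 549, 112, 553, 817, 132, 447, 994, 601.
deg(539) = 18; N(539) = {736, 228, 306, 343, 943, 115, 541, 283, 326, 297, 310, 466, 132, 447, 870, 622, 994, 684}.
Vertex 622 has 18 neighbors: 611, 410, 539, 306, 343, 943, 961, 849, 208, 310, 520, 549, 202, 553, 132, 447, 870, 684.
deg(549) = 18; N(549) = {611, 410, 832, 228, 306, 343, 555, 541, 961, 326, 297, 202, 112, 817, 493, 447, 870, 622}.
Regular of degree 18 on 37 vertices: strongly regular (37,18,8,9).
spec(A) ≈ [18.0, 2.541381, -3.541381] (distinct, 6 d.p.).
ϑ = −N·λ_min/(λ_max−λ_min) = −37·(-sqrt(37)/2 - 1/2)/(18−(-sqrt(37)/2 - 1/2)) = sqrt(37).
= 6.08276… (decimal).

sqrt(37)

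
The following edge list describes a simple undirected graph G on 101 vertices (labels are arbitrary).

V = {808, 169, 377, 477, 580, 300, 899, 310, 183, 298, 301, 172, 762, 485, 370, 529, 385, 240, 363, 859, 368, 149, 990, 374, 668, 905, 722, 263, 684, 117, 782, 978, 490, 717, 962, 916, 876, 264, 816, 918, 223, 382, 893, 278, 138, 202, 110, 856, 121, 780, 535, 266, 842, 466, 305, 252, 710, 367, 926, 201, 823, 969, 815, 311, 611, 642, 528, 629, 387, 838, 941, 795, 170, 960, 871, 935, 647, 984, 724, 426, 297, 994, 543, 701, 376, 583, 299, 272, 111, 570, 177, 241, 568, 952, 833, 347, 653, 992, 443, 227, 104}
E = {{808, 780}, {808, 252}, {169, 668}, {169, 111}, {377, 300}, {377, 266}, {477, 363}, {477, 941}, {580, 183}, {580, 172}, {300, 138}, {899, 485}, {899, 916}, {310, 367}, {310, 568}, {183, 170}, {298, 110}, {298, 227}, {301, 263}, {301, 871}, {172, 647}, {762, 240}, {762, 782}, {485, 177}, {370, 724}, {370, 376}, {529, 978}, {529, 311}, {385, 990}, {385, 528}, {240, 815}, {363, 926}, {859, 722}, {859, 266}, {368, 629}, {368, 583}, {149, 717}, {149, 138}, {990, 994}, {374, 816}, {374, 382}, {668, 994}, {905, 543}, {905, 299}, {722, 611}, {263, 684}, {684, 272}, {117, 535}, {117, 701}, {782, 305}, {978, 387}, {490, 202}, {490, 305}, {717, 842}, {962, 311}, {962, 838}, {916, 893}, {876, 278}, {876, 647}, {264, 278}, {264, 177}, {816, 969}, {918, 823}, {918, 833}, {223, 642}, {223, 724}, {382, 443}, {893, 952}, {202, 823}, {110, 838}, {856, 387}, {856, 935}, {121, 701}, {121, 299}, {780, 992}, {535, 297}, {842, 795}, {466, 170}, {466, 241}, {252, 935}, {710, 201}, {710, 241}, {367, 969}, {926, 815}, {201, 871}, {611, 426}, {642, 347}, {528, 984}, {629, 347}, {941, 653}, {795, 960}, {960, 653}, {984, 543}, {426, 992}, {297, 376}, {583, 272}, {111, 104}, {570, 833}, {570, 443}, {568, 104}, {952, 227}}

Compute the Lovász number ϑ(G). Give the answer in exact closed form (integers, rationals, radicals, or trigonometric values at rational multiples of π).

101*cos(pi/101)/(cos(pi/101) + 1)

Vertex 382 has 2 neighbors: 374, 443.
N(952) = {893, 227}, |N(952)| = 2.
N(535) = {117, 297}, |N(535)| = 2.
Vertex 823 has 2 neighbors: 918, 202.
G on 101 vertices is 2-regular; a single 101-cycle (edge-transitive).
A has 51 distinct eigenvalues ≈ [2.0, 1.9961, 1.9845, 1.9653, 1.9384, 1.904, 1.8623, 1.8133, 1.7574, 1.6946, 1.6253, 1.5497, 1.4681, 1.3808, 1.2882, 1.1906, 1.0884, 0.982, 0.8718, 0.7582, 0.6417, 0.5226, 0.4016, 0.279, 0.1554, 0.0311, -0.0933, -0.2173, -0.3405, -0.4624, -0.5824, -0.7003, -0.8154, -0.9273, -1.0357, -1.1401, -1.24, -1.3352, -1.4252, -1.5096, -1.5883, -1.6608, -1.7268, -1.7862, -1.8387, -1.8841, -1.9221, -1.9528, -1.9759, -1.9913, -1.999].
Lovász (edge-transitive): ϑ = −101·(-2*cos(pi/101))/((2)−(-2*cos(pi/101))) = 101*cos(pi/101)/(cos(pi/101) + 1).
= 50.487783… (decimal).
Check 50 ≤ 101*cos(pi/101)/(cos(pi/101) + 1) ≤ 51: both strict.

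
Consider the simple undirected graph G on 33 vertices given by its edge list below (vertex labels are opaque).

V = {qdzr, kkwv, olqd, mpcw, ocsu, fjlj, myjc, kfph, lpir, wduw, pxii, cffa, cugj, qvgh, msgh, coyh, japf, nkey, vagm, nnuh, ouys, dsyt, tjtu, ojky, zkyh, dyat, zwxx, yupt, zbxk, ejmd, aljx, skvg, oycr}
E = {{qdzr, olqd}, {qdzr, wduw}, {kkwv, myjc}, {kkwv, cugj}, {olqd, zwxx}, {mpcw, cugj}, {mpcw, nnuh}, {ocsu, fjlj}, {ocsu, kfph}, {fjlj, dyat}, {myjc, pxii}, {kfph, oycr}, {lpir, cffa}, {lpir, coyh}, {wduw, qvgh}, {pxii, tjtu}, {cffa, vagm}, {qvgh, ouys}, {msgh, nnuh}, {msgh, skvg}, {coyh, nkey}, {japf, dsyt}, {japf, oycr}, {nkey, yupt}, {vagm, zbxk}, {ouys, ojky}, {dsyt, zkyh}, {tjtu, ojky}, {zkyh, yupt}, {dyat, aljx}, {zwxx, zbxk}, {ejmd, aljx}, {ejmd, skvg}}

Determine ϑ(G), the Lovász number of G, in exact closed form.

N(skvg) = {msgh, ejmd}, |N(skvg)| = 2.
deg(mpcw) = 2; N(mpcw) = {cugj, nnuh}.
N(olqd) = {qdzr, zwxx}, |N(olqd)| = 2.
deg(ocsu) = 2; N(ocsu) = {fjlj, kfph}.
33-vertex 2-regular graph: connected 2-regular on 33 ⇒ C_{33}.
A has 17 distinct eigenvalues ≈ [2.0, 1.963857, 1.856736, 1.682507, 1.447468, 1.160114, 0.83083, 0.471518, 0.095164, -0.28463, -0.654136, -1.0, -1.309721, -1.572106, -1.777671, -1.918986, -1.990944].
ϑ = −N·λ_min/(λ_max−λ_min) = −33·(-2*cos(pi/33))/(2−(-2*cos(pi/33))) = 33*cos(pi/33)/(cos(pi/33) + 1).
ϑ(G) ≈ 16.462558592.
α=16, χ(Ḡ)=17; ϑ=33*cos(pi/33)/(cos(pi/33) + 1) lies between (both strict).

33*cos(pi/33)/(cos(pi/33) + 1)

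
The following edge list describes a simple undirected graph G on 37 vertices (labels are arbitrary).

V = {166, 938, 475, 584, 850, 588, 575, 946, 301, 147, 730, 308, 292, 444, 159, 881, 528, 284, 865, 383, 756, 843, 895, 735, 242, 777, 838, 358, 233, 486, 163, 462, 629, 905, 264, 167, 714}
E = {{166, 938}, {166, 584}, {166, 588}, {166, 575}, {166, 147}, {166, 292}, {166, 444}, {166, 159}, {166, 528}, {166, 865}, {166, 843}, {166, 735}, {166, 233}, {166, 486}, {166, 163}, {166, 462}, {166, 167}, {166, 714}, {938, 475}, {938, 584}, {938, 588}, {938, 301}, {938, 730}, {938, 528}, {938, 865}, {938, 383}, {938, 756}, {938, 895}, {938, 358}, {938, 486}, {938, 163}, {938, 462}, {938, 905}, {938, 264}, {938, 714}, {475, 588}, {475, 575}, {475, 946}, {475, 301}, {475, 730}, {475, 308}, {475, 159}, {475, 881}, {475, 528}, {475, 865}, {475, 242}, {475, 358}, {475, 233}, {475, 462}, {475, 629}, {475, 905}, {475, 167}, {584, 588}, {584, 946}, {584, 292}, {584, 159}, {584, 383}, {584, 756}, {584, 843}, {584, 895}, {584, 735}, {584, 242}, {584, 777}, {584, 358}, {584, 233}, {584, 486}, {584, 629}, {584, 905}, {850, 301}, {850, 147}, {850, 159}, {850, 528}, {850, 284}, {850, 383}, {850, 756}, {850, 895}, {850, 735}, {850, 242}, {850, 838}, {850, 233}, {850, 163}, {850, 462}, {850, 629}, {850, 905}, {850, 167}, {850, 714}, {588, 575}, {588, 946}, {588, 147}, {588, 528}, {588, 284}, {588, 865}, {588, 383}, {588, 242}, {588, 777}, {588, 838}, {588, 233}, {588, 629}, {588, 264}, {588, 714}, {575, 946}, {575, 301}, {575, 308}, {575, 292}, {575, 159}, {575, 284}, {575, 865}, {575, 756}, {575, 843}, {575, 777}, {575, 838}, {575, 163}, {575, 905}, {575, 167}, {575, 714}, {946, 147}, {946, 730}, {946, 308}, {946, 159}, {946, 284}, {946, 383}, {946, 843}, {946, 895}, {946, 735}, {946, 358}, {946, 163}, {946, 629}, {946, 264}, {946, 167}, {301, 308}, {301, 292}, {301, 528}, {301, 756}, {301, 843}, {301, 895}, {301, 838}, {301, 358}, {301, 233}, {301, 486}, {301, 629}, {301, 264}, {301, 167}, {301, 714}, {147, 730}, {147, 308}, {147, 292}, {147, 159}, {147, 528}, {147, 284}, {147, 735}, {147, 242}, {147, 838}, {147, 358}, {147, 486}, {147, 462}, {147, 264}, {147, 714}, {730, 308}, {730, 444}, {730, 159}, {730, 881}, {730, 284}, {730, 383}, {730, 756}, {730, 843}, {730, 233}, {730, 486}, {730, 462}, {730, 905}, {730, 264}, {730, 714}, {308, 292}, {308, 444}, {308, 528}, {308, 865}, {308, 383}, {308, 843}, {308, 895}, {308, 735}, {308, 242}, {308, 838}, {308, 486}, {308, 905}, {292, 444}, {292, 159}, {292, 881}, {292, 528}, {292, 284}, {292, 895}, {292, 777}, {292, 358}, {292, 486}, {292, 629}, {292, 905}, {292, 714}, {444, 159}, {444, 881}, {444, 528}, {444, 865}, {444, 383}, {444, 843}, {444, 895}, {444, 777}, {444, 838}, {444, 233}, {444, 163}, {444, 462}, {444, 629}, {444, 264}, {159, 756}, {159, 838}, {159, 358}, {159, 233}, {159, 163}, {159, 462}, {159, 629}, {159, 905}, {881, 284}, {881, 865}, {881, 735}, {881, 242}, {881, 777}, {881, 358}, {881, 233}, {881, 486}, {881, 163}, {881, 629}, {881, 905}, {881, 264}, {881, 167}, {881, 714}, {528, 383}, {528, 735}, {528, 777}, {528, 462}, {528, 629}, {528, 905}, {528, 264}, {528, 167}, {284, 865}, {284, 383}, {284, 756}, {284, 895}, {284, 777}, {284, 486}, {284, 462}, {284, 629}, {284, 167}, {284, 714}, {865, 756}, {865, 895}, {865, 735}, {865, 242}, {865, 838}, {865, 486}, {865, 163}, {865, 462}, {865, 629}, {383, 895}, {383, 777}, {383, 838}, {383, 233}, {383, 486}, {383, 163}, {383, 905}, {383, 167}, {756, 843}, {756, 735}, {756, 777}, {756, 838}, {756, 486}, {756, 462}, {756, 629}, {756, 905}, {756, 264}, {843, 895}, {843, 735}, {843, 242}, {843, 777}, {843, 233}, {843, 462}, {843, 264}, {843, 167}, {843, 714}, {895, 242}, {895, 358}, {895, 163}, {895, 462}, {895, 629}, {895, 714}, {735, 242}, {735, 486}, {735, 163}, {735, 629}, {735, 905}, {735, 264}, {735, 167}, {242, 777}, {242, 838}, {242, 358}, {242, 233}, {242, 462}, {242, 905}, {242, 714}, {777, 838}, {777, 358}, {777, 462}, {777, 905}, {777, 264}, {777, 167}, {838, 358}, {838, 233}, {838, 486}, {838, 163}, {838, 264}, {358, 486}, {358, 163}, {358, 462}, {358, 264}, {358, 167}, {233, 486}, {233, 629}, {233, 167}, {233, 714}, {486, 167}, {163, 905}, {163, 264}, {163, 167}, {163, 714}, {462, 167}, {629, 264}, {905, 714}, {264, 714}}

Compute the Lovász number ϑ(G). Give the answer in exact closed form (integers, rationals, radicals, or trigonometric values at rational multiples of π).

sqrt(37)

deg(588) = 18; N(588) = {166, 938, 475, 584, 575, 946, 147, 528, 284, 865, 383, 242, 777, 838, 233, 629, 264, 714}.
N(242) = {475, 584, 850, 588, 147, 308, 881, 865, 843, 895, 735, 777, 838, 358, 233, 462, 905, 714}, |N(242)| = 18.
N(147) = {166, 850, 588, 946, 730, 308, 292, 159, 528, 284, 735, 242, 838, 358, 486, 462, 264, 714}, |N(147)| = 18.
N(308) = {475, 575, 946, 301, 147, 730, 292, 444, 528, 865, 383, 843, 895, 735, 242, 838, 486, 905}, |N(308)| = 18.
37-vertex 18-regular graph: strongly regular (37,18,8,9).
spec(A) ≈ [18.0, 2.541381, -3.541381] (distinct, 6 d.p.).
Lovász: ϑ = −37(-sqrt(37)/2 - 1/2)/(18+-(-sqrt(37)/2 - 1/2)) = sqrt(37).
≈ 6.0828 (to 4 d.p.).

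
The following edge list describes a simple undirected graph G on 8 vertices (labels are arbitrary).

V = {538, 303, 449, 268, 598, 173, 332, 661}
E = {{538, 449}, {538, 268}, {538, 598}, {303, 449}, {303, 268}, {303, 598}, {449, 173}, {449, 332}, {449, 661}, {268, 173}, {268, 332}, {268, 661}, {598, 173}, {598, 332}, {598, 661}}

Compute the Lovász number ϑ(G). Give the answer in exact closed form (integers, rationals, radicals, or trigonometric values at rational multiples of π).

5

N(661) = {449, 268, 598}, |N(661)| = 3.
N(598) = {538, 303, 173, 332, 661}, |N(598)| = 5.
deg(268) = 5; N(268) = {538, 303, 173, 332, 661}.
N(449) = {538, 303, 173, 332, 661}, |N(449)| = 5.
2 parts of sizes [5, 3]; α(G) = 5 = ϑ (perfect).
= 5.000000… (decimal).
5 ≤ 5 ≤ 5: collapsed.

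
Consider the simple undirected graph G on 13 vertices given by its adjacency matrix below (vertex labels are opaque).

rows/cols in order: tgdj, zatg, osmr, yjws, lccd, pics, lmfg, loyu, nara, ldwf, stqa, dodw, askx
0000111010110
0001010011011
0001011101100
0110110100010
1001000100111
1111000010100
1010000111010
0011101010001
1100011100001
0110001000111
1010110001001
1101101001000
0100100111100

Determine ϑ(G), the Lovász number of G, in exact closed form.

sqrt(13)

N(loyu) = {osmr, yjws, lccd, lmfg, nara, askx}, |N(loyu)| = 6.
N(ldwf) = {zatg, osmr, lmfg, stqa, dodw, askx}, |N(ldwf)| = 6.
deg(askx) = 6; N(askx) = {zatg, lccd, loyu, nara, ldwf, stqa}.
N(stqa) = {tgdj, osmr, lccd, pics, ldwf, askx}, |N(stqa)| = 6.
G on 13 vertices is 6-regular; strongly regular (13,6,2,3).
A has 3 distinct eigenvalues ≈ [6.0, 1.30278, -2.30278].
Lovász: ϑ = −13(-sqrt(13)/2 - 1/2)/(6+-(-sqrt(13)/2 - 1/2)) = sqrt(13).
≈ 3.605551275 (to 9 d.p.).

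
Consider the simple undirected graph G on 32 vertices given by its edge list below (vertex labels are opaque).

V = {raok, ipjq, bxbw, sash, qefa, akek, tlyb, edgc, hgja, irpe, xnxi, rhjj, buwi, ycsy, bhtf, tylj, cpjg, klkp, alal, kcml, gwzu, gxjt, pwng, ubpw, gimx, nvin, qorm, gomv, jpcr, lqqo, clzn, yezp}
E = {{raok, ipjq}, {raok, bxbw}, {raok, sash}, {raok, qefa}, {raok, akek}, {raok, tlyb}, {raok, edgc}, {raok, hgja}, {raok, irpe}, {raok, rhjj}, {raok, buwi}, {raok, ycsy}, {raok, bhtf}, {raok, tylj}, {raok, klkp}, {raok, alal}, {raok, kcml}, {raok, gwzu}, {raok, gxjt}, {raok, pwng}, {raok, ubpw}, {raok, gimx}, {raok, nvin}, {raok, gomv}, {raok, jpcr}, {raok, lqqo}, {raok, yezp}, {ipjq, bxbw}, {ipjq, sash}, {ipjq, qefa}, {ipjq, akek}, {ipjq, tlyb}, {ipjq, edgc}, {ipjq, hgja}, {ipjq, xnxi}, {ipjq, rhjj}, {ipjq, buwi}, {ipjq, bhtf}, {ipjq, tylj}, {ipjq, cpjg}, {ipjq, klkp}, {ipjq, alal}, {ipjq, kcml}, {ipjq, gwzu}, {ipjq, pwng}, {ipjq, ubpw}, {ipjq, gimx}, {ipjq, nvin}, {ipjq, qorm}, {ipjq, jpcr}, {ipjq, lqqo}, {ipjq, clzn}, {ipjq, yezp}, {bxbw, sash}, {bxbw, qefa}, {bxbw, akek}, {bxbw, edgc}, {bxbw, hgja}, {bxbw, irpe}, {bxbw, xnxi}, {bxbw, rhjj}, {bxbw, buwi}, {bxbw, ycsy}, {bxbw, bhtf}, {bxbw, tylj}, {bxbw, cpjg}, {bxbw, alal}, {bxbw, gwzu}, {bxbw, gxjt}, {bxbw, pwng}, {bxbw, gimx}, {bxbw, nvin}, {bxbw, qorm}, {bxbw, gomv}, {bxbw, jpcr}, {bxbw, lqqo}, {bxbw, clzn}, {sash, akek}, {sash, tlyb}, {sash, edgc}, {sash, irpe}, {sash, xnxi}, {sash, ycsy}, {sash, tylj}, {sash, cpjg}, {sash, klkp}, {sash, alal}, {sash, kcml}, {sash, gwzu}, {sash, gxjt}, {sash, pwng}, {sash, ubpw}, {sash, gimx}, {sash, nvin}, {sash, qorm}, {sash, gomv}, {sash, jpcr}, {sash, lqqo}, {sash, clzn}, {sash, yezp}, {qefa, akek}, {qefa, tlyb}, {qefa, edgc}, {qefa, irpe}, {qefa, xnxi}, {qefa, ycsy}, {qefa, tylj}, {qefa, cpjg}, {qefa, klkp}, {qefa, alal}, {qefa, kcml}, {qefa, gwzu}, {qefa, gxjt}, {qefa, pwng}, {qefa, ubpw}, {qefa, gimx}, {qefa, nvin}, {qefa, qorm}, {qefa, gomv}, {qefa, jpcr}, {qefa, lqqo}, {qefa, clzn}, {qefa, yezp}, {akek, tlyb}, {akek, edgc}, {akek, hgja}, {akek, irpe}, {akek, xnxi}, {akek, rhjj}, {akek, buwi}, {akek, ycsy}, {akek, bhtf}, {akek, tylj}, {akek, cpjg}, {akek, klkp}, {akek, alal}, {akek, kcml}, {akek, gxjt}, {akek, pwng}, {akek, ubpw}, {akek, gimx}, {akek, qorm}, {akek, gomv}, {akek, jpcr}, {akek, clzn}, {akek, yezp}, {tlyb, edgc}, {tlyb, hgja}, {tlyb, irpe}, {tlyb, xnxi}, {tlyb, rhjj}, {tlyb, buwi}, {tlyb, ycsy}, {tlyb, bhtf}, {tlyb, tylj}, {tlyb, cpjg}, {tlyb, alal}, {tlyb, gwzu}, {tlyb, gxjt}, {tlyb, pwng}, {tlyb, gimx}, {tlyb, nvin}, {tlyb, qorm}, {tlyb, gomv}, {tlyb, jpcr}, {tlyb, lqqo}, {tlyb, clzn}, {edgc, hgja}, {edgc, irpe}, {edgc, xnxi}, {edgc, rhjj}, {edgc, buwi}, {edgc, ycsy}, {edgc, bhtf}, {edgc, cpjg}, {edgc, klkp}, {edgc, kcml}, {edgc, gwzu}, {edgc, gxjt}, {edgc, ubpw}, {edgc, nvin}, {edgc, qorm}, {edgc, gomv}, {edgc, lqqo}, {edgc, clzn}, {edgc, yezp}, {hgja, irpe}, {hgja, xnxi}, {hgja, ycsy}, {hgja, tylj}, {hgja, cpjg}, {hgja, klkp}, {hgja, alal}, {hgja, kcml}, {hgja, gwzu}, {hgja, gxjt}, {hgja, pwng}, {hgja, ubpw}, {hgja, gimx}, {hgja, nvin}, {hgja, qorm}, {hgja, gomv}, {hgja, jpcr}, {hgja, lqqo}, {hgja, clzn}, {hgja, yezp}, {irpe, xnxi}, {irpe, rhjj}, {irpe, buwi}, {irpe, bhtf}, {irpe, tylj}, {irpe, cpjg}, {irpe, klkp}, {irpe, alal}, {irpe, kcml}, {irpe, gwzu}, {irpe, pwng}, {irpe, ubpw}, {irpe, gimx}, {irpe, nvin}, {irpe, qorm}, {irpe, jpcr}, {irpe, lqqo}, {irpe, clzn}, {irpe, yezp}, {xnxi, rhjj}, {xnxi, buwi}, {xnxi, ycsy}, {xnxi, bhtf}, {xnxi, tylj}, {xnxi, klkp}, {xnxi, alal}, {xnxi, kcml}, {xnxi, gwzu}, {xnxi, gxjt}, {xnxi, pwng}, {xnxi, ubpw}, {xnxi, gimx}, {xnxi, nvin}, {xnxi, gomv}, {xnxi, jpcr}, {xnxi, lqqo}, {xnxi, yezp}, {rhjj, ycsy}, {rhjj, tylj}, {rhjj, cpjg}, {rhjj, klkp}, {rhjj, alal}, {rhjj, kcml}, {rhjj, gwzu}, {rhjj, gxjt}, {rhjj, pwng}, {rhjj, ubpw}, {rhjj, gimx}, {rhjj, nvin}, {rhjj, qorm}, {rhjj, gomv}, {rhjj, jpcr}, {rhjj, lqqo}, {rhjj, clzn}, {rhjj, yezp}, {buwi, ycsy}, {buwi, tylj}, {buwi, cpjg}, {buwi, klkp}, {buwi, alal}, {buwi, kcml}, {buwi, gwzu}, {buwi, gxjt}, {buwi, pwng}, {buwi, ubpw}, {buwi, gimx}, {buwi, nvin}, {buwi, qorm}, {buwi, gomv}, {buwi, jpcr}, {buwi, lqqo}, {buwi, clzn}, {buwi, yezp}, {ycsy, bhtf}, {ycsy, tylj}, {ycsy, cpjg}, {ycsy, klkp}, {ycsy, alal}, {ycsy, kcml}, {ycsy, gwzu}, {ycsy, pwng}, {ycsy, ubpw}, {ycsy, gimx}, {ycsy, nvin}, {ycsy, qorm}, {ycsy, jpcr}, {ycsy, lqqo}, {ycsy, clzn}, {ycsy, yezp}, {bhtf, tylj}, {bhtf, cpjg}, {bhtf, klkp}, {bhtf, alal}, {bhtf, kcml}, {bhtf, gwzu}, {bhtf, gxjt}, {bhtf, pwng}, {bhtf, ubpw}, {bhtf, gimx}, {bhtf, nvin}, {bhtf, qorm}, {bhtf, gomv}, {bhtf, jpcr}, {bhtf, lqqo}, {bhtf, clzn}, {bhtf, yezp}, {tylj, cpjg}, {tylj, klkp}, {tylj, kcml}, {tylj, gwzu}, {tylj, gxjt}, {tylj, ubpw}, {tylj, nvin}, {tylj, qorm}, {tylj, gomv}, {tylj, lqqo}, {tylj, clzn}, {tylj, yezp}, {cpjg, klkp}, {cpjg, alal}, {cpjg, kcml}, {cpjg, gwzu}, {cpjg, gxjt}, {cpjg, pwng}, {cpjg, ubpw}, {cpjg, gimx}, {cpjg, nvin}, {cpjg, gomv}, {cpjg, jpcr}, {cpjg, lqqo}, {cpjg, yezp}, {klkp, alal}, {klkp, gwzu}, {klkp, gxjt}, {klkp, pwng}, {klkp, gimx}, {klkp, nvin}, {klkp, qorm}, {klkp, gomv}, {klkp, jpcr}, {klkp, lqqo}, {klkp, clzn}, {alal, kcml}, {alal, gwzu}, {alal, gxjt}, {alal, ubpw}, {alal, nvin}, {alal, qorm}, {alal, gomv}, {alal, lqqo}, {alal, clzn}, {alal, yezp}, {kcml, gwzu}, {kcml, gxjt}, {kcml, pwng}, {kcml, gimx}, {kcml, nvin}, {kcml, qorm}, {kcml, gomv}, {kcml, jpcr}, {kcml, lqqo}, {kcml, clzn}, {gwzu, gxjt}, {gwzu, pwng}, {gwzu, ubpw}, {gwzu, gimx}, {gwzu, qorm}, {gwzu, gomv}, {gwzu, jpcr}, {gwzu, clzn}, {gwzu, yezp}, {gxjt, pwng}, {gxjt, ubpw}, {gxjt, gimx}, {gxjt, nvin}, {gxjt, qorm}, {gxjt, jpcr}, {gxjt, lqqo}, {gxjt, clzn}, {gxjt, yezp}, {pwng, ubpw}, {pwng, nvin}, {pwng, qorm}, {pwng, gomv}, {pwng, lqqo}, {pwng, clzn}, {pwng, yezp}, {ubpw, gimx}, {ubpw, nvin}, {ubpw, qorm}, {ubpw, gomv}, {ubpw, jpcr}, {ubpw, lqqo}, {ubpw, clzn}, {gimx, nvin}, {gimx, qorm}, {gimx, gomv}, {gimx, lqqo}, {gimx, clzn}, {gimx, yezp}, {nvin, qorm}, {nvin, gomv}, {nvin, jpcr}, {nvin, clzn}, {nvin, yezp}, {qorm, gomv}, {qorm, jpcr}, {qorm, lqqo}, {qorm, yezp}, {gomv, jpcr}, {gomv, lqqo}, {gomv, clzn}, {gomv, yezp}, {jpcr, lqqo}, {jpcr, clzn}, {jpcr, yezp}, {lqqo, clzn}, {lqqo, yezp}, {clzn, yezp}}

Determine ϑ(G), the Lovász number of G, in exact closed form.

6

N(xnxi) = {ipjq, bxbw, sash, qefa, akek, tlyb, edgc, hgja, irpe, rhjj, buwi, ycsy, bhtf, tylj, klkp, alal, kcml, gwzu, gxjt, pwng, ubpw, gimx, nvin, gomv, jpcr, lqqo, yezp}, |N(xnxi)| = 27.
N(buwi) = {raok, ipjq, bxbw, akek, tlyb, edgc, irpe, xnxi, ycsy, tylj, cpjg, klkp, alal, kcml, gwzu, gxjt, pwng, ubpw, gimx, nvin, qorm, gomv, jpcr, lqqo, clzn, yezp}, |N(buwi)| = 26.
Vertex pwng has 26 neighbors: raok, ipjq, bxbw, sash, qefa, akek, tlyb, hgja, irpe, xnxi, rhjj, buwi, ycsy, bhtf, cpjg, klkp, kcml, gwzu, gxjt, ubpw, nvin, qorm, gomv, lqqo, clzn, yezp.
N(tylj) = {raok, ipjq, bxbw, sash, qefa, akek, tlyb, hgja, irpe, xnxi, rhjj, buwi, ycsy, bhtf, cpjg, klkp, kcml, gwzu, gxjt, ubpw, nvin, qorm, gomv, lqqo, clzn, yezp}, |N(tylj)| = 26.
G = K_{6,6,6,5,5,4}: α = 6 = χ(Ḡ), so ϑ = 6.
= 6.0000000… (decimal).
Lovász sandwich 6 ≤ 6 ≤ 6: collapsed.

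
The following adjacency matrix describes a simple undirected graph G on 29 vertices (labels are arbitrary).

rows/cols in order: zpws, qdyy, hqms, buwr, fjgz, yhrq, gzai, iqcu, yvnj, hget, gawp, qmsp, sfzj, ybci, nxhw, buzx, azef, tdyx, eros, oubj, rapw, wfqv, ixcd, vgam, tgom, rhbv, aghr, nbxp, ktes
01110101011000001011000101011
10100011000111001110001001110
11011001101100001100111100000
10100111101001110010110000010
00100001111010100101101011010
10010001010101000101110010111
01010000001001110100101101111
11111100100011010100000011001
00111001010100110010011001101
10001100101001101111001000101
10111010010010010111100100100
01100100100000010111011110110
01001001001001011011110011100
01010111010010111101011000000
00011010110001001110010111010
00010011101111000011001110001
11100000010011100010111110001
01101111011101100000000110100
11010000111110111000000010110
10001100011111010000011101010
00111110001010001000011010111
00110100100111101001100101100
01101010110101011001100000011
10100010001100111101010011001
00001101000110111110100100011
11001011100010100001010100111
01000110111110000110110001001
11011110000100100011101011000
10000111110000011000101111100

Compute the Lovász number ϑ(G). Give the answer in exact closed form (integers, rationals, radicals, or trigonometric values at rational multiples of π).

deg(eros) = 14; N(eros) = {zpws, qdyy, buwr, yvnj, hget, gawp, qmsp, sfzj, nxhw, buzx, azef, tgom, aghr, nbxp}.
Vertex hget has 14 neighbors: zpws, fjgz, yhrq, yvnj, gawp, ybci, nxhw, azef, tdyx, eros, oubj, ixcd, aghr, ktes.
Vertex qdyy has 14 neighbors: zpws, hqms, gzai, iqcu, qmsp, sfzj, ybci, azef, tdyx, eros, ixcd, rhbv, aghr, nbxp.
Vertex rapw has 14 neighbors: hqms, buwr, fjgz, yhrq, gzai, gawp, sfzj, azef, wfqv, ixcd, tgom, aghr, nbxp, ktes.
14-regular, N=29; Paley(29): SR with (k,λ,μ)=(14,6,7).
Distinct eigenvalues (to 5 d.p.): [14.0, 2.19258, -3.19258].
Lovász: ϑ = −29(-sqrt(29)/2 - 1/2)/(14+-(-sqrt(29)/2 - 1/2)) = sqrt(29).
= 5.38516… (decimal).

sqrt(29)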